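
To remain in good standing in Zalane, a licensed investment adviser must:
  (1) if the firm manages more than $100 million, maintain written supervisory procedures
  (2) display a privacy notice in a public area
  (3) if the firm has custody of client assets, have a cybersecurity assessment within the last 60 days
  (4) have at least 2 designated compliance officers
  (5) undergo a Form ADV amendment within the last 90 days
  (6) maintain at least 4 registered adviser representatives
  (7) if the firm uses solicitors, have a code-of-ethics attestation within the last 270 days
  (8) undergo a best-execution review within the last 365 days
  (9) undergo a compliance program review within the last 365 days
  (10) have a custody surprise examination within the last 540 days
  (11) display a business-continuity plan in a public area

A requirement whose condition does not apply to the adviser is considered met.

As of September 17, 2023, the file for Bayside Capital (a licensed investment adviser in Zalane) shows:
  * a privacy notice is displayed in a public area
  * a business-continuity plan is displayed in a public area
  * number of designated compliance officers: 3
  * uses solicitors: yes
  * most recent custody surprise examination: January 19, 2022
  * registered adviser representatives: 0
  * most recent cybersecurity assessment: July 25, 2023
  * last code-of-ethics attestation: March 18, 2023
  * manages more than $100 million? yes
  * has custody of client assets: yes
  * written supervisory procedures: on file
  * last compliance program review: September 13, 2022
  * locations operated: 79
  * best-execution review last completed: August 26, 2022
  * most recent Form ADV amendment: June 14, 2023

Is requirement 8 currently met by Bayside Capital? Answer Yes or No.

No

8. best-execution review 387 days ago vs limit 365 → not met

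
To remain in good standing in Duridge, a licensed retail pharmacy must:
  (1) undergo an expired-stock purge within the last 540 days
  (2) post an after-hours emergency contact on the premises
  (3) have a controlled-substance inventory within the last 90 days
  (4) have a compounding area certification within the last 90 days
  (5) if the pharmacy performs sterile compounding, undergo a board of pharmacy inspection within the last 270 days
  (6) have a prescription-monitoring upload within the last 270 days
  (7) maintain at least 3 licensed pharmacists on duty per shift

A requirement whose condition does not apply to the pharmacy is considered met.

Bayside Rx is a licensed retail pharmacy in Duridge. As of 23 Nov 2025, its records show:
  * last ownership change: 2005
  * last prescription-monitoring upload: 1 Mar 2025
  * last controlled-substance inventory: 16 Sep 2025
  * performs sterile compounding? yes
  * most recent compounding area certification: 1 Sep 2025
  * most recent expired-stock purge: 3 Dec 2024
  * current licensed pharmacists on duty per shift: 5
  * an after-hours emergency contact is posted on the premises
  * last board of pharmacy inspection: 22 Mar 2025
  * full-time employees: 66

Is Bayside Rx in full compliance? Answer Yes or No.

1. expired-stock purge 355 days ago vs limit 540 → met
2. after-hours emergency contact present → met
3. controlled-substance inventory 68 days ago vs limit 90 → met
4. compounding area certification 83 days ago vs limit 90 → met
5. condition 'performs sterile compounding' holds; board of pharmacy inspection 246 days ago vs limit 270 → met
6. prescription-monitoring upload 267 days ago vs limit 270 → met
7. licensed pharmacists on duty per shift 5 ≥ 3 → met
All met.

Yes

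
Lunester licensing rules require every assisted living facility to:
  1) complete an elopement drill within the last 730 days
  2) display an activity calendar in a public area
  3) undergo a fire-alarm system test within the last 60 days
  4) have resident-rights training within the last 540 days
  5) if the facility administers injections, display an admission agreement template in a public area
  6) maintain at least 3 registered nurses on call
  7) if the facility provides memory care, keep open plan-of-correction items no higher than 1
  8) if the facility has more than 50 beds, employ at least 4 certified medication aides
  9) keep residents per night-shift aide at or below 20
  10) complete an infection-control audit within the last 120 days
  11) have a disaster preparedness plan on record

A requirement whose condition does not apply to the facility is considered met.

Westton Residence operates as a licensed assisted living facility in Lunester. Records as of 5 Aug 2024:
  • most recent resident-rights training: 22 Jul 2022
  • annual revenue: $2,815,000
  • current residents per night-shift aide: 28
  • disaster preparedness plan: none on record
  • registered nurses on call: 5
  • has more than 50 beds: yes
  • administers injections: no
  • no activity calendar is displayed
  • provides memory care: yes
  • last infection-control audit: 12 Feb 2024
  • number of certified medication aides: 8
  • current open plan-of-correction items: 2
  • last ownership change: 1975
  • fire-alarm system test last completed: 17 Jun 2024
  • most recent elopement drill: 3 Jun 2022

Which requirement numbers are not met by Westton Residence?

1. elopement drill 794 days ago vs limit 730 → not met
2. activity calendar absent → not met
3. fire-alarm system test 49 days ago vs limit 60 → met
4. resident-rights training 745 days ago vs limit 540 → not met
5. condition 'administers injections' does not hold → requirement n/a → met
6. registered nurses on call 5 ≥ 3 → met
7. condition 'provides memory care' holds; open plan-of-correction items 2 > 1 → not met
8. condition 'has more than 50 beds' holds; certified medication aides 8 ≥ 4 → met
9. residents per night-shift aide 28 > 20 → not met
10. infection-control audit 175 days ago vs limit 120 → not met
11. disaster preparedness plan absent → not met
Not met: 1, 2, 4, 7, 9, 10, 11

1, 2, 4, 7, 9, 10, 11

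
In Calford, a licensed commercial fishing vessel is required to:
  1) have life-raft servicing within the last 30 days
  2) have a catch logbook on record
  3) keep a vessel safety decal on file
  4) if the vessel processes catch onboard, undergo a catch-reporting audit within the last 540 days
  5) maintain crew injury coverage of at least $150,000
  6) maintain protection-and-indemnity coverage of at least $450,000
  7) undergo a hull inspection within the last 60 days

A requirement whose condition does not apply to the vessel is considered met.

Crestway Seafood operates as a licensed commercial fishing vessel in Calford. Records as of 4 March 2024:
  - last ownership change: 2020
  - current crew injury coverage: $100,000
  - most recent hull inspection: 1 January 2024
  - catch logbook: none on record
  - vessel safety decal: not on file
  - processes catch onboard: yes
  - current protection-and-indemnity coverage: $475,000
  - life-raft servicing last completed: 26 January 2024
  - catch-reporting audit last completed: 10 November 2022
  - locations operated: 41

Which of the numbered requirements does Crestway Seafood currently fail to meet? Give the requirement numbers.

1. life-raft servicing 38 days ago vs limit 30 → not met
2. catch logbook absent → not met
3. vessel safety decal absent → not met
4. condition 'processes catch onboard' holds; catch-reporting audit 480 days ago vs limit 540 → met
5. crew injury coverage $100,000 < $150,000 → not met
6. protection-and-indemnity coverage $475,000 ≥ $450,000 → met
7. hull inspection 63 days ago vs limit 60 → not met
Not met: 1, 2, 3, 5, 7

1, 2, 3, 5, 7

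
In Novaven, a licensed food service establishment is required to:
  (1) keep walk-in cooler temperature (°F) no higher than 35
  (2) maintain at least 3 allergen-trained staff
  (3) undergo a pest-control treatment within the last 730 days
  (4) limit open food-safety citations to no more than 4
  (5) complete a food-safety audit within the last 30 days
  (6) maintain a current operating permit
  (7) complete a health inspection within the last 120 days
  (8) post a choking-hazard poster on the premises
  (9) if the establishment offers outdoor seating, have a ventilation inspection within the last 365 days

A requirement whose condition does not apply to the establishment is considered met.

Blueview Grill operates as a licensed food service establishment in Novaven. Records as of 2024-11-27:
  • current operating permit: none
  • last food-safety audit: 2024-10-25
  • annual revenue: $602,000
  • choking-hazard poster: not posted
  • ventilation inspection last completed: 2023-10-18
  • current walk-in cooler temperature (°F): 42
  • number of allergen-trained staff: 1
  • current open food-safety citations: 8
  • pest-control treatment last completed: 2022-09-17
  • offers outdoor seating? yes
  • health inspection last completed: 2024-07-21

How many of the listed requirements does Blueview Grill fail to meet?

1. walk-in cooler temperature (°F) 42 > 35 → not met
2. allergen-trained staff 1 < 3 → not met
3. pest-control treatment 802 days ago vs limit 730 → not met
4. open food-safety citations 8 > 4 → not met
5. food-safety audit 33 days ago vs limit 30 → not met
6. current operating permit absent → not met
7. health inspection 129 days ago vs limit 120 → not met
8. choking-hazard poster absent → not met
9. condition 'offers outdoor seating' holds; ventilation inspection 406 days ago vs limit 365 → not met
Not met: 9 of 9

9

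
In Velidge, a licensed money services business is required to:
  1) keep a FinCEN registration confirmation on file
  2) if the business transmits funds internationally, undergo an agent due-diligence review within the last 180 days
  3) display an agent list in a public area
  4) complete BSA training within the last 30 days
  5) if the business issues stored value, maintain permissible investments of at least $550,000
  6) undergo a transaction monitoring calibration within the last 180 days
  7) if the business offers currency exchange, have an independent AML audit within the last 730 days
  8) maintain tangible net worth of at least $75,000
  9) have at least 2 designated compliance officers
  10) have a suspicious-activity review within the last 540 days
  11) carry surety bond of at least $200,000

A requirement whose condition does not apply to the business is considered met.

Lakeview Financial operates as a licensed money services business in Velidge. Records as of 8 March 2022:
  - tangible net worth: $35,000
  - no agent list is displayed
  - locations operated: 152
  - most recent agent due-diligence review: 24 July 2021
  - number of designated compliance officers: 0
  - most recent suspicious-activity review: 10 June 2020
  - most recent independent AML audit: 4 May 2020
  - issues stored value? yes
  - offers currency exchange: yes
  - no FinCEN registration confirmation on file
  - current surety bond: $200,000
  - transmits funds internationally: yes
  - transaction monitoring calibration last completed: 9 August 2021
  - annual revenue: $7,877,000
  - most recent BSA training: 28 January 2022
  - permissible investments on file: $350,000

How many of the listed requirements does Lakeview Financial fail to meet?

9

1. FinCEN registration confirmation absent → not met
2. condition 'transmits funds internationally' holds; agent due-diligence review 227 days ago vs limit 180 → not met
3. agent list absent → not met
4. BSA training 39 days ago vs limit 30 → not met
5. condition 'issues stored value' holds; permissible investments $350,000 < $550,000 → not met
6. transaction monitoring calibration 211 days ago vs limit 180 → not met
7. condition 'offers currency exchange' holds; independent AML audit 673 days ago vs limit 730 → met
8. tangible net worth $35,000 < $75,000 → not met
9. designated compliance officers 0 < 2 → not met
10. suspicious-activity review 636 days ago vs limit 540 → not met
11. surety bond $200,000 ≥ $200,000 → met
Not met: 9 of 11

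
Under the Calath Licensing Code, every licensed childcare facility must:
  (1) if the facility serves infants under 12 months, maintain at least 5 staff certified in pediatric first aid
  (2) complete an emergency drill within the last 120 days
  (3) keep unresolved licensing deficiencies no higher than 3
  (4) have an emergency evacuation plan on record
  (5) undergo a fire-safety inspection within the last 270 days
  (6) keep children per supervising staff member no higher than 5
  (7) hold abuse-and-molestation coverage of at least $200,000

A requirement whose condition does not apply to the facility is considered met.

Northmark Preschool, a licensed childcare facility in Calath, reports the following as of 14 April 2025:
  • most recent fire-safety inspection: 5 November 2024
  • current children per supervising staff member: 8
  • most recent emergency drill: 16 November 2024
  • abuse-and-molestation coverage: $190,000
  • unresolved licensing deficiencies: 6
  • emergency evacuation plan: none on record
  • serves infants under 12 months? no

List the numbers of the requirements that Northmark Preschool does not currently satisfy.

1. condition 'serves infants under 12 months' does not hold → requirement n/a → met
2. emergency drill 149 days ago vs limit 120 → not met
3. unresolved licensing deficiencies 6 > 3 → not met
4. emergency evacuation plan absent → not met
5. fire-safety inspection 160 days ago vs limit 270 → met
6. children per supervising staff member 8 > 5 → not met
7. abuse-and-molestation coverage $190,000 < $200,000 → not met
Not met: 2, 3, 4, 6, 7

2, 3, 4, 6, 7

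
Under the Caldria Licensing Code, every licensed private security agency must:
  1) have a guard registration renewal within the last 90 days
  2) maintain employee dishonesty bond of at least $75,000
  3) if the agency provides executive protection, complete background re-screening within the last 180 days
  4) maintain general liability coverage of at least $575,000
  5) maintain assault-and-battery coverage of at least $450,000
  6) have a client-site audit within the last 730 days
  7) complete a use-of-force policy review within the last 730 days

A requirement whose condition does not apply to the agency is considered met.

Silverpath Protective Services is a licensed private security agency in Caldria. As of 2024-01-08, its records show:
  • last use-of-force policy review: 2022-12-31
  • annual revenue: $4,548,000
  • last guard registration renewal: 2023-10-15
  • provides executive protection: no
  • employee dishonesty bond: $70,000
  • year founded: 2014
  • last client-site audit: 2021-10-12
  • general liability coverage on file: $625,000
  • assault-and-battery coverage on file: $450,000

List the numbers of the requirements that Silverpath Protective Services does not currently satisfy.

1. guard registration renewal 85 days ago vs limit 90 → met
2. employee dishonesty bond $70,000 < $75,000 → not met
3. condition 'provides executive protection' does not hold → requirement n/a → met
4. general liability coverage $625,000 ≥ $575,000 → met
5. assault-and-battery coverage $450,000 ≥ $450,000 → met
6. client-site audit 818 days ago vs limit 730 → not met
7. use-of-force policy review 373 days ago vs limit 730 → met
Not met: 2, 6

2, 6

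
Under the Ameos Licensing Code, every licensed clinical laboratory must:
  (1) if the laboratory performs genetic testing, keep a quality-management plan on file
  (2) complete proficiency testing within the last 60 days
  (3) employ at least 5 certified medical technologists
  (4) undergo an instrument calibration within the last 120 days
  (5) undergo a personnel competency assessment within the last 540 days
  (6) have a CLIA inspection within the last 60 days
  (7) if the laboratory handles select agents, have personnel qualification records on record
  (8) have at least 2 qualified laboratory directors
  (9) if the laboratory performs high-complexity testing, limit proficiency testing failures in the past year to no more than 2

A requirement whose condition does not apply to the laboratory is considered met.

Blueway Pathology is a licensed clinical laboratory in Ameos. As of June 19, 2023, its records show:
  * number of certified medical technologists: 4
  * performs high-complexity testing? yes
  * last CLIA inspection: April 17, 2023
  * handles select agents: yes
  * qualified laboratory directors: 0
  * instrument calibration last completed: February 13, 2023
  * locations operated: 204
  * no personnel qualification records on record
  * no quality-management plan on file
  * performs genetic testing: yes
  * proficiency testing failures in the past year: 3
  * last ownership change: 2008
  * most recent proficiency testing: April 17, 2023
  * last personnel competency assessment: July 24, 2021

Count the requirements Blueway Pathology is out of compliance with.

1. condition 'performs genetic testing' holds; quality-management plan absent → not met
2. proficiency testing 63 days ago vs limit 60 → not met
3. certified medical technologists 4 < 5 → not met
4. instrument calibration 126 days ago vs limit 120 → not met
5. personnel competency assessment 695 days ago vs limit 540 → not met
6. CLIA inspection 63 days ago vs limit 60 → not met
7. condition 'handles select agents' holds; personnel qualification records absent → not met
8. qualified laboratory directors 0 < 2 → not met
9. condition 'performs high-complexity testing' holds; proficiency testing failures in the past year 3 > 2 → not met
Not met: 9 of 9

9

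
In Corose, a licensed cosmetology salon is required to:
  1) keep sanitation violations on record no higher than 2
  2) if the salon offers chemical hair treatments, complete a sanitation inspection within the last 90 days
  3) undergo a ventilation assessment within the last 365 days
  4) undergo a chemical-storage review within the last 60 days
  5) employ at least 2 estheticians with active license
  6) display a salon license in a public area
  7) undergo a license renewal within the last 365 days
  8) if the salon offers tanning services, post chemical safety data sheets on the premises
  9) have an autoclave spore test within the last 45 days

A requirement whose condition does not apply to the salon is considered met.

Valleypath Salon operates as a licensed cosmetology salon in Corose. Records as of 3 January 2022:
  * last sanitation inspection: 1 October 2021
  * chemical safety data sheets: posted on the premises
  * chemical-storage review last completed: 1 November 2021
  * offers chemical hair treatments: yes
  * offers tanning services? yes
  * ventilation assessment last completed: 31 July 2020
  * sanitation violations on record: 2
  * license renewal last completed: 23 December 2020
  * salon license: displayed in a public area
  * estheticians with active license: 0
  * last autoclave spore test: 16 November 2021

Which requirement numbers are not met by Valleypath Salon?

2, 3, 4, 5, 7, 9

1. sanitation violations on record 2 ≤ 2 → met
2. condition 'offers chemical hair treatments' holds; sanitation inspection 94 days ago vs limit 90 → not met
3. ventilation assessment 521 days ago vs limit 365 → not met
4. chemical-storage review 63 days ago vs limit 60 → not met
5. estheticians with active license 0 < 2 → not met
6. salon license present → met
7. license renewal 376 days ago vs limit 365 → not met
8. condition 'offers tanning services' holds; chemical safety data sheets present → met
9. autoclave spore test 48 days ago vs limit 45 → not met
Not met: 2, 3, 4, 5, 7, 9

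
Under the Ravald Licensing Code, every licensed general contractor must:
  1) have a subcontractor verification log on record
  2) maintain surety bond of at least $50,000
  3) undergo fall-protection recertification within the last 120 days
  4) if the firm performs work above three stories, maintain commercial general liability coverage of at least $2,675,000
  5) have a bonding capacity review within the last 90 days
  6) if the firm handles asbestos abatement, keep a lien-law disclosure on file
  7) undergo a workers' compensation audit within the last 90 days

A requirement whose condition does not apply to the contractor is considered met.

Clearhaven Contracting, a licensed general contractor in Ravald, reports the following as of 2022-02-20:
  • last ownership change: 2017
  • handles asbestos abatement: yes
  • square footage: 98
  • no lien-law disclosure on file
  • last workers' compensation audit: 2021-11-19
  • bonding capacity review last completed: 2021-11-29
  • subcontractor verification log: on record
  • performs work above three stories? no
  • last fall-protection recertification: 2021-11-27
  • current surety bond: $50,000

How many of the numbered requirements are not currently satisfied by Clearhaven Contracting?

2

1. subcontractor verification log present → met
2. surety bond $50,000 ≥ $50,000 → met
3. fall-protection recertification 85 days ago vs limit 120 → met
4. condition 'performs work above three stories' does not hold → requirement n/a → met
5. bonding capacity review 83 days ago vs limit 90 → met
6. condition 'handles asbestos abatement' holds; lien-law disclosure absent → not met
7. workers' compensation audit 93 days ago vs limit 90 → not met
Not met: 2 of 7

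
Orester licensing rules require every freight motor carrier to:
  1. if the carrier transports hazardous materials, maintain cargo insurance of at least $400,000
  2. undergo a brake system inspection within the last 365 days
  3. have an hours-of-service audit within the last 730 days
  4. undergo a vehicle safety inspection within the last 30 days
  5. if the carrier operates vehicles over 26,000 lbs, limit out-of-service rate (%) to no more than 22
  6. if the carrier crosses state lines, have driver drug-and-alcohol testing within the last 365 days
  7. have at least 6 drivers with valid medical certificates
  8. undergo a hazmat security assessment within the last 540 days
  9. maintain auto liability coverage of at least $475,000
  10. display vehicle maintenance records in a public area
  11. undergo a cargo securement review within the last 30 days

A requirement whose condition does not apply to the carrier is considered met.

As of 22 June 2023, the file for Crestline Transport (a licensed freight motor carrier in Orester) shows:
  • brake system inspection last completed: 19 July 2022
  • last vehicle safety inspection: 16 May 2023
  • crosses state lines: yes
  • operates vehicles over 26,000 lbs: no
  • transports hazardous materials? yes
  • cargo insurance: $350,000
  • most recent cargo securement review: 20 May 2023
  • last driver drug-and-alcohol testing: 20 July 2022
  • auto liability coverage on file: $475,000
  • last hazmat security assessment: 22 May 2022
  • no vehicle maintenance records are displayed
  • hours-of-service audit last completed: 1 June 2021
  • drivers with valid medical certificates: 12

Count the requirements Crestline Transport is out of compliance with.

5

1. condition 'transports hazardous materials' holds; cargo insurance $350,000 < $400,000 → not met
2. brake system inspection 338 days ago vs limit 365 → met
3. hours-of-service audit 751 days ago vs limit 730 → not met
4. vehicle safety inspection 37 days ago vs limit 30 → not met
5. condition 'operates vehicles over 26,000 lbs' does not hold → requirement n/a → met
6. condition 'crosses state lines' holds; driver drug-and-alcohol testing 337 days ago vs limit 365 → met
7. drivers with valid medical certificates 12 ≥ 6 → met
8. hazmat security assessment 396 days ago vs limit 540 → met
9. auto liability coverage $475,000 ≥ $475,000 → met
10. vehicle maintenance records absent → not met
11. cargo securement review 33 days ago vs limit 30 → not met
Not met: 5 of 11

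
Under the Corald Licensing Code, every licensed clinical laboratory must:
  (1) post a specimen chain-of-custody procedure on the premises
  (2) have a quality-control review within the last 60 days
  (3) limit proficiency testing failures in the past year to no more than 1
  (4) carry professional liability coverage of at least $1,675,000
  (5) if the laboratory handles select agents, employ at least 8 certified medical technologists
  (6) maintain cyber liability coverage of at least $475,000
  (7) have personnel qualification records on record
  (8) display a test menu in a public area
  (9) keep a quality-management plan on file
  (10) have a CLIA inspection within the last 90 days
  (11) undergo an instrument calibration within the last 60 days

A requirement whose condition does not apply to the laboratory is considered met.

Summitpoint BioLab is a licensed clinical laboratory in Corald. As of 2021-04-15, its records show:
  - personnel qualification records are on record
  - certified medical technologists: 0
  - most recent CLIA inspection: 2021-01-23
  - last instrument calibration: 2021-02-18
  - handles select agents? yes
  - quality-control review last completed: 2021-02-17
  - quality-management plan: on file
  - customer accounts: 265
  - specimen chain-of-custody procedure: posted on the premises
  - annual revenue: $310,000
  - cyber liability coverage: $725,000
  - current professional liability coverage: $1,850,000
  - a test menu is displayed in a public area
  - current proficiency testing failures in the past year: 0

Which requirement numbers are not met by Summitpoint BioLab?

5

1. specimen chain-of-custody procedure present → met
2. quality-control review 57 days ago vs limit 60 → met
3. proficiency testing failures in the past year 0 ≤ 1 → met
4. professional liability coverage $1,850,000 ≥ $1,675,000 → met
5. condition 'handles select agents' holds; certified medical technologists 0 < 8 → not met
6. cyber liability coverage $725,000 ≥ $475,000 → met
7. personnel qualification records present → met
8. test menu present → met
9. quality-management plan present → met
10. CLIA inspection 82 days ago vs limit 90 → met
11. instrument calibration 56 days ago vs limit 60 → met
Not met: 5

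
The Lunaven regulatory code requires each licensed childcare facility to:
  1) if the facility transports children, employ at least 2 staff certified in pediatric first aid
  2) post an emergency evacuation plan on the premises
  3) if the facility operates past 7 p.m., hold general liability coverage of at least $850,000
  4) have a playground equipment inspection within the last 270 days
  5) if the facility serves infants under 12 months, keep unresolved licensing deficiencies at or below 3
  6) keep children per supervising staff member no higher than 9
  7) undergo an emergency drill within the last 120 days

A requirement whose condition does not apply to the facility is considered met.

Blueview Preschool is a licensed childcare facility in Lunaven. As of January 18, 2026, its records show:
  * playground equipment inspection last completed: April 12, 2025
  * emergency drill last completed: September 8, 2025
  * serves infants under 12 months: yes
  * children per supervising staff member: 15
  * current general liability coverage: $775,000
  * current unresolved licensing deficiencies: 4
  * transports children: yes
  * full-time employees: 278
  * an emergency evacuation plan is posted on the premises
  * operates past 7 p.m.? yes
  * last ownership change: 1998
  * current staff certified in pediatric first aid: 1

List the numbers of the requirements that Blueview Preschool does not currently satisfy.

1. condition 'transports children' holds; staff certified in pediatric first aid 1 < 2 → not met
2. emergency evacuation plan present → met
3. condition 'operates past 7 p.m.' holds; general liability coverage $775,000 < $850,000 → not met
4. playground equipment inspection 281 days ago vs limit 270 → not met
5. condition 'serves infants under 12 months' holds; unresolved licensing deficiencies 4 > 3 → not met
6. children per supervising staff member 15 > 9 → not met
7. emergency drill 132 days ago vs limit 120 → not met
Not met: 1, 3, 4, 5, 6, 7

1, 3, 4, 5, 6, 7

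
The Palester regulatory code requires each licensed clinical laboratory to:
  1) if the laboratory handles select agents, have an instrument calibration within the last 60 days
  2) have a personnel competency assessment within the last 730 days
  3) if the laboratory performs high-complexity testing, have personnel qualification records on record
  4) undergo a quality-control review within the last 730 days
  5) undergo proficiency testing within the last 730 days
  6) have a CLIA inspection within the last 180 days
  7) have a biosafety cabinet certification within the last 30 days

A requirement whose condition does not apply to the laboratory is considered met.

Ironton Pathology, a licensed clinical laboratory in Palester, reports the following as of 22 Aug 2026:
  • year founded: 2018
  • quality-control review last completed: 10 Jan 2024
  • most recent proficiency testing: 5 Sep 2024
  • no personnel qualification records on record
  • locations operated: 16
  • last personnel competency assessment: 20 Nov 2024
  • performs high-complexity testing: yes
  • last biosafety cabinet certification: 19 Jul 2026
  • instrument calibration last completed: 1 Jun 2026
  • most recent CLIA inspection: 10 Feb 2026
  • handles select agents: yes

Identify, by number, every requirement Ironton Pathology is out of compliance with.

1. condition 'handles select agents' holds; instrument calibration 82 days ago vs limit 60 → not met
2. personnel competency assessment 640 days ago vs limit 730 → met
3. condition 'performs high-complexity testing' holds; personnel qualification records absent → not met
4. quality-control review 955 days ago vs limit 730 → not met
5. proficiency testing 716 days ago vs limit 730 → met
6. CLIA inspection 193 days ago vs limit 180 → not met
7. biosafety cabinet certification 34 days ago vs limit 30 → not met
Not met: 1, 3, 4, 6, 7

1, 3, 4, 6, 7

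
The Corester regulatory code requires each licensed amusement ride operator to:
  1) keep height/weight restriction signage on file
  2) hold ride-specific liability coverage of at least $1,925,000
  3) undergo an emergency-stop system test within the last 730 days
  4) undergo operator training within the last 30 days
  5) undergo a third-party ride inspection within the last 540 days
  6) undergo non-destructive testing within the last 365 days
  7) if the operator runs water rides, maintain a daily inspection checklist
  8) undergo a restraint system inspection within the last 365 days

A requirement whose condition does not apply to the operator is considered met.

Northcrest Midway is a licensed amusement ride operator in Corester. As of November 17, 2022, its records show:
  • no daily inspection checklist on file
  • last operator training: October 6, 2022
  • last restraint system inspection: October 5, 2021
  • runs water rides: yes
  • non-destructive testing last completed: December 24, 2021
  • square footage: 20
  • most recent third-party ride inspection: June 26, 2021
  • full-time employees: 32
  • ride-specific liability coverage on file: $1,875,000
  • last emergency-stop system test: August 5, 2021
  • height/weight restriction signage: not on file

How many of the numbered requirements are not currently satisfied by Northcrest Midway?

1. height/weight restriction signage absent → not met
2. ride-specific liability coverage $1,875,000 < $1,925,000 → not met
3. emergency-stop system test 469 days ago vs limit 730 → met
4. operator training 42 days ago vs limit 30 → not met
5. third-party ride inspection 509 days ago vs limit 540 → met
6. non-destructive testing 328 days ago vs limit 365 → met
7. condition 'runs water rides' holds; daily inspection checklist absent → not met
8. restraint system inspection 408 days ago vs limit 365 → not met
Not met: 5 of 8

5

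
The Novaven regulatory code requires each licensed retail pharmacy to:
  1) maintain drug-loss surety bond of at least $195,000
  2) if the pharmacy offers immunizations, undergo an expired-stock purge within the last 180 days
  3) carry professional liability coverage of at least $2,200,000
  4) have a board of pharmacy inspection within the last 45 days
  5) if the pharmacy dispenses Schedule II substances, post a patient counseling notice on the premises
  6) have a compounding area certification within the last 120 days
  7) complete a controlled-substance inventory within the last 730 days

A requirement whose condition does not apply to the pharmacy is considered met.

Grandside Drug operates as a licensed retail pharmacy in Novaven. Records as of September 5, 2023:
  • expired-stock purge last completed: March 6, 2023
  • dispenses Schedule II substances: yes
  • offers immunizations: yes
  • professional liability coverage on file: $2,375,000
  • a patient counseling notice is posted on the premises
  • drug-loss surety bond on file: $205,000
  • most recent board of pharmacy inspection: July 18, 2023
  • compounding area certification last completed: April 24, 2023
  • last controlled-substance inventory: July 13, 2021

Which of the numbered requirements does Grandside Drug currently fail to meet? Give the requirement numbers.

1. drug-loss surety bond $205,000 ≥ $195,000 → met
2. condition 'offers immunizations' holds; expired-stock purge 183 days ago vs limit 180 → not met
3. professional liability coverage $2,375,000 ≥ $2,200,000 → met
4. board of pharmacy inspection 49 days ago vs limit 45 → not met
5. condition 'dispenses Schedule II substances' holds; patient counseling notice present → met
6. compounding area certification 134 days ago vs limit 120 → not met
7. controlled-substance inventory 784 days ago vs limit 730 → not met
Not met: 2, 4, 6, 7

2, 4, 6, 7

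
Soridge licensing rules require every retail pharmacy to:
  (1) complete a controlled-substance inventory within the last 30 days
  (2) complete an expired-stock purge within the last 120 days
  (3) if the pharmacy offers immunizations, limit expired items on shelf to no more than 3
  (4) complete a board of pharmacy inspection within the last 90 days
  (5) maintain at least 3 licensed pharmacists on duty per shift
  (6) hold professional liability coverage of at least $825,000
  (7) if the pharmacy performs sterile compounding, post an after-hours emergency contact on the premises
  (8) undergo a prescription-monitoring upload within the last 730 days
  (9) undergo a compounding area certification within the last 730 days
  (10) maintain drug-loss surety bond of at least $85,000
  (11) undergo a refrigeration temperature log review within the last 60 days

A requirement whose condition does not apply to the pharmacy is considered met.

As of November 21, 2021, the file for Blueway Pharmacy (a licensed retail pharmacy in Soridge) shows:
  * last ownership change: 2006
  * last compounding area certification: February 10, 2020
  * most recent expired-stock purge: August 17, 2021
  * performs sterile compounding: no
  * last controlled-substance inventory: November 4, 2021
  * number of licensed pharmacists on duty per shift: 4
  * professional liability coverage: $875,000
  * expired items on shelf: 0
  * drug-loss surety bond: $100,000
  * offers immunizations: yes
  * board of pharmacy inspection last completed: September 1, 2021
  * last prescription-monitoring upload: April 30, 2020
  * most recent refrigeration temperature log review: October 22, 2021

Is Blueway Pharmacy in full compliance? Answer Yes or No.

1. controlled-substance inventory 17 days ago vs limit 30 → met
2. expired-stock purge 96 days ago vs limit 120 → met
3. condition 'offers immunizations' holds; expired items on shelf 0 ≤ 3 → met
4. board of pharmacy inspection 81 days ago vs limit 90 → met
5. licensed pharmacists on duty per shift 4 ≥ 3 → met
6. professional liability coverage $875,000 ≥ $825,000 → met
7. condition 'performs sterile compounding' does not hold → requirement n/a → met
8. prescription-monitoring upload 570 days ago vs limit 730 → met
9. compounding area certification 650 days ago vs limit 730 → met
10. drug-loss surety bond $100,000 ≥ $85,000 → met
11. refrigeration temperature log review 30 days ago vs limit 60 → met
All met.

Yes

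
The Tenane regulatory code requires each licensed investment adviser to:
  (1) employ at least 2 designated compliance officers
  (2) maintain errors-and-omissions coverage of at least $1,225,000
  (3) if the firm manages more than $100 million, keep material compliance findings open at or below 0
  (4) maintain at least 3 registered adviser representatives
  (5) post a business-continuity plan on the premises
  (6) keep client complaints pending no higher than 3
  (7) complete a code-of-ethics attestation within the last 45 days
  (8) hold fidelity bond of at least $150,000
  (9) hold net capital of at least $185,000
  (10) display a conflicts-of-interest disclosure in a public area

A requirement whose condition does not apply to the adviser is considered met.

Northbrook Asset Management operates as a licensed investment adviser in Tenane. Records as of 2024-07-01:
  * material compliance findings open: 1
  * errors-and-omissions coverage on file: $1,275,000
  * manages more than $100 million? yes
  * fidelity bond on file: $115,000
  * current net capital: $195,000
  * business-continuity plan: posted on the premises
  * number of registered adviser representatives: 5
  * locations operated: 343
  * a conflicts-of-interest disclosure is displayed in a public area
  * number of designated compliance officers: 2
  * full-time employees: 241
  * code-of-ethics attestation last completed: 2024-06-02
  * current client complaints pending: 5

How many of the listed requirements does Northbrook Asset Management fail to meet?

1. designated compliance officers 2 ≥ 2 → met
2. errors-and-omissions coverage $1,275,000 ≥ $1,225,000 → met
3. condition 'manages more than $100 million' holds; material compliance findings open 1 > 0 → not met
4. registered adviser representatives 5 ≥ 3 → met
5. business-continuity plan present → met
6. client complaints pending 5 > 3 → not met
7. code-of-ethics attestation 29 days ago vs limit 45 → met
8. fidelity bond $115,000 < $150,000 → not met
9. net capital $195,000 ≥ $185,000 → met
10. conflicts-of-interest disclosure present → met
Not met: 3 of 10

3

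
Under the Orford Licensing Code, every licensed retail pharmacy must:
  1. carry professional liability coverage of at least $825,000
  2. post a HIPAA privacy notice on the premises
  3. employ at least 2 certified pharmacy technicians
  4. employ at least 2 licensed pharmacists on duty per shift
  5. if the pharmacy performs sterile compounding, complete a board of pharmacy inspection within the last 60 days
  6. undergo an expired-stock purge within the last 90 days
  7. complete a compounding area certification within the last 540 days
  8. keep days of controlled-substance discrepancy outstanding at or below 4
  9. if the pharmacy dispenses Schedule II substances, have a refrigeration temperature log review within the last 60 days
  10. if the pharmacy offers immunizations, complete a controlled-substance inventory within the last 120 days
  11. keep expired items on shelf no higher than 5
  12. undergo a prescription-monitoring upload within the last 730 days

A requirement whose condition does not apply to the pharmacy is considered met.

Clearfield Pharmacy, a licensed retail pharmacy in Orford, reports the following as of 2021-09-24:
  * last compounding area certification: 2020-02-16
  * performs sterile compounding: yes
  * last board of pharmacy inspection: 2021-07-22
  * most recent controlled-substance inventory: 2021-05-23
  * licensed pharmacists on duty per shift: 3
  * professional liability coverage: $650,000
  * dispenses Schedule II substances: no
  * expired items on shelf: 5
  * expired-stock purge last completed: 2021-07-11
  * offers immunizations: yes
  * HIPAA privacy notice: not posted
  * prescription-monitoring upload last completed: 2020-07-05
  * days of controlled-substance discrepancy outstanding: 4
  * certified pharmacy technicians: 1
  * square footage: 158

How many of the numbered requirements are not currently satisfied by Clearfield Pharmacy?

1. professional liability coverage $650,000 < $825,000 → not met
2. HIPAA privacy notice absent → not met
3. certified pharmacy technicians 1 < 2 → not met
4. licensed pharmacists on duty per shift 3 ≥ 2 → met
5. condition 'performs sterile compounding' holds; board of pharmacy inspection 64 days ago vs limit 60 → not met
6. expired-stock purge 75 days ago vs limit 90 → met
7. compounding area certification 586 days ago vs limit 540 → not met
8. days of controlled-substance discrepancy outstanding 4 ≤ 4 → met
9. condition 'dispenses Schedule II substances' does not hold → requirement n/a → met
10. condition 'offers immunizations' holds; controlled-substance inventory 124 days ago vs limit 120 → not met
11. expired items on shelf 5 ≤ 5 → met
12. prescription-monitoring upload 446 days ago vs limit 730 → met
Not met: 6 of 12

6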